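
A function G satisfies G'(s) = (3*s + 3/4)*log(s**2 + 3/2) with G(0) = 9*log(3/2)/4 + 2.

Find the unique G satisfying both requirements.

Any candidate G(s) must reproduce the stated G'(s) exactly.
A general antiderivative is -3*s**2/2 - 3*s/2 + (3*s**2/2 + 3*s/4)*log(s**2 + 3/2) + 9*log(s**2 + 3/2)/4 + 3*sqrt(6)*atan(sqrt(6)*s/3)/4 + C.
The condition gives C = 9*log(3/2)/4 + 2 - (9*log(3/2)/4) = 2.
So G(s) = (-6*s**2 + 3*s*(2*s + 1)*log(s**2 + 3/2) - 6*s + 9*log(s**2 + 3/2) + 3*sqrt(6)*atan(sqrt(6)*s/3) + 8)/4.
Check: d/ds[(-6*s**2 + 3*s*(2*s + 1)*log(s**2 + 3/2) - 6*s + 9*log(s**2 + 3/2) + 3*sqrt(6)*atan(sqrt(6)*s/3) + 8)/4] = 3*s*log(s**2 + 3/2) + 3*log(s**2 + 3/2)/4, which equals G'(s).

G(s) = (-6*s**2 + 3*s*(2*s + 1)*log(s**2 + 3/2) - 6*s + 9*log(s**2 + 3/2) + 3*sqrt(6)*atan(sqrt(6)*s/3) + 8)/4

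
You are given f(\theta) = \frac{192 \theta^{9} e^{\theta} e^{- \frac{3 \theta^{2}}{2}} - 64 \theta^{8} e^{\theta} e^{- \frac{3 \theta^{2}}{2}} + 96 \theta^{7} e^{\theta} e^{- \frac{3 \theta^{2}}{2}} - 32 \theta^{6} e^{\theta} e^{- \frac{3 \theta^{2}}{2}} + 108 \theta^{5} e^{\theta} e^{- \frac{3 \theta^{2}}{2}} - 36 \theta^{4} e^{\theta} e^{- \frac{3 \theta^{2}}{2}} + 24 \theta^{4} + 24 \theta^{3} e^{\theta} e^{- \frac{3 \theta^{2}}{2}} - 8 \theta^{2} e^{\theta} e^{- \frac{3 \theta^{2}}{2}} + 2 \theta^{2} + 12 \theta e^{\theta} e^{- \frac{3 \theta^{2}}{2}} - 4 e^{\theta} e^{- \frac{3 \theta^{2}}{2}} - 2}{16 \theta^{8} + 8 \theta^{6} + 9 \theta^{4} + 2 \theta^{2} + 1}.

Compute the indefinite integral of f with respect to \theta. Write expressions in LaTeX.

Recover f(\theta) by differentiating a candidate F(\theta); any mismatch rules it out.
Check: d/d\theta[\frac{- 16 \theta^{4} e^{\theta} e^{- \frac{3 \theta^{2}}{2}} - 4 \theta^{2} e^{\theta} e^{- \frac{3 \theta^{2}}{2}} - 2 \theta - 4 e^{\theta} e^{- \frac{3 \theta^{2}}{2}}}{4 \theta^{4} + \theta^{2} + 1}] = \frac{192 \theta^{9} e^{\theta} e^{\frac{3 \theta^{2}}{2}} - 64 \theta^{8} e^{\theta} e^{\frac{3 \theta^{2}}{2}} + 96 \theta^{7} e^{\theta} e^{\frac{3 \theta^{2}}{2}} - 32 \theta^{6} e^{\theta} e^{\frac{3 \theta^{2}}{2}} + 108 \theta^{5} e^{\theta} e^{\frac{3 \theta^{2}}{2}} - 36 \theta^{4} e^{\theta} e^{\frac{3 \theta^{2}}{2}} + 24 \theta^{4} e^{3 \theta^{2}} + 24 \theta^{3} e^{\theta} e^{\frac{3 \theta^{2}}{2}} - 8 \theta^{2} e^{\theta} e^{\frac{3 \theta^{2}}{2}} + 2 \theta^{2} e^{3 \theta^{2}} + 12 \theta e^{\theta} e^{\frac{3 \theta^{2}}{2}} - 4 e^{\theta} e^{\frac{3 \theta^{2}}{2}} - 2 e^{3 \theta^{2}}}{16 \theta^{8} e^{3 \theta^{2}} + 8 \theta^{6} e^{3 \theta^{2}} + 9 \theta^{4} e^{3 \theta^{2}} + 2 \theta^{2} e^{3 \theta^{2}} + e^{3 \theta^{2}}}, which equals f(\theta).

F(\theta) = \frac{- 16 \theta^{4} e^{\theta} e^{- \frac{3 \theta^{2}}{2}} - 4 \theta^{2} e^{\theta} e^{- \frac{3 \theta^{2}}{2}} - 2 \theta - 4 e^{\theta} e^{- \frac{3 \theta^{2}}{2}}}{4 \theta^{4} + \theta^{2} + 1} + C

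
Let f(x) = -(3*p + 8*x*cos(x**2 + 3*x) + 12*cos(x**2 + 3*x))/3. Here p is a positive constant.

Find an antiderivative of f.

A candidate is checked by its d/dx: the result must match f(x).
Check: d/dx[-p*x - 4*sin(x**2 + 3*x)/3] = -p - 8*x*cos(x**2 + 3*x)/3 - 4*cos(x**2 + 3*x), which equals f(x).

An antiderivative is F(x) = -p*x - 4*sin(x**2 + 3*x)/3.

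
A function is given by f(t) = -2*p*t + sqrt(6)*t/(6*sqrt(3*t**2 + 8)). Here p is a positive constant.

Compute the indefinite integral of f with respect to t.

F(t) = -(18*p*t**2 - sqrt(6)*sqrt(3*t**2 + 8))/18 + C

The integrand splits into summands that can be handled one at a time.
Check: d/dt[-(18*p*t**2 - sqrt(6)*sqrt(3*t**2 + 8))/18] = (-12*p*t*sqrt(3*t**2 + 8) + sqrt(6)*t)/(6*sqrt(3*t**2 + 8)), which equals f(t).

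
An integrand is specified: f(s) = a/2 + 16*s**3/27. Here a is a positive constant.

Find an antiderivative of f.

An antiderivative is F(s) = s*(27*a + 8*s**3)/54.

Any candidate F(s) must reproduce f(s) exactly when differentiated.
Check: d/ds[s*(27*a + 8*s**3)/54] = a/2 + 16*s**3/27 = f(s).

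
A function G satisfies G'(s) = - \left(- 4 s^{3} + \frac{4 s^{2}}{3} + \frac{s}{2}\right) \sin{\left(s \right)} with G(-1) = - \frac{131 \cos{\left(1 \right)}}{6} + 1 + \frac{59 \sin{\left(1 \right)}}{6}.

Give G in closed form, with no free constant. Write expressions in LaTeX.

Recover the given G'(s) by differentiating a candidate G(s); any mismatch rules it out.
A general antiderivative is - 4 s^{3} \cos{\left(s \right)} + 12 s^{2} \sin{\left(s \right)} + \frac{4 s^{2} \cos{\left(s \right)}}{3} - \frac{8 s \sin{\left(s \right)}}{3} + \frac{49 s \cos{\left(s \right)}}{2} - \frac{49 \sin{\left(s \right)}}{2} - \frac{8 \cos{\left(s \right)}}{3} + C.
The condition gives C = - \frac{131 \cos{\left(1 \right)}}{6} + 1 + \frac{59 \sin{\left(1 \right)}}{6} - (- \frac{131 \cos{\left(1 \right)}}{6} + \frac{59 \sin{\left(1 \right)}}{6}) = 1.
So G(s) = - \frac{24 s^{3} \cos{\left(s \right)} - 72 s^{2} \sin{\left(s \right)} - 8 s^{2} \cos{\left(s \right)} + 16 s \sin{\left(s \right)} - 147 s \cos{\left(s \right)} + 147 \sin{\left(s \right)} + 16 \cos{\left(s \right)} - 6}{6}.
Check: d/ds[- \frac{24 s^{3} \cos{\left(s \right)} - 72 s^{2} \sin{\left(s \right)} - 8 s^{2} \cos{\left(s \right)} + 16 s \sin{\left(s \right)} - 147 s \cos{\left(s \right)} + 147 \sin{\left(s \right)} + 16 \cos{\left(s \right)} - 6}{6}] = 4 s^{3} \sin{\left(s \right)} - \frac{4 s^{2} \sin{\left(s \right)}}{3} - \frac{s \sin{\left(s \right)}}{2}, which equals G'(s).

G(s) = - \frac{24 s^{3} \cos{\left(s \right)} - 72 s^{2} \sin{\left(s \right)} - 8 s^{2} \cos{\left(s \right)} + 16 s \sin{\left(s \right)} - 147 s \cos{\left(s \right)} + 147 \sin{\left(s \right)} + 16 \cos{\left(s \right)} - 6}{6}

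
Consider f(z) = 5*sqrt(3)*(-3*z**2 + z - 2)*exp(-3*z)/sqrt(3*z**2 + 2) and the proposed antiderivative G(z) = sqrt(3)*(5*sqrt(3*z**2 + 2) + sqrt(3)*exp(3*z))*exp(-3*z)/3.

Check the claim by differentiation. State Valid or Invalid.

d/dz[G] = (-15*sqrt(3)*z**2 + 5*sqrt(3)*z - 10*sqrt(3))*exp(-3*z)/sqrt(3*z**2 + 2)
This equals f(z) exactly, so the claim holds.

Valid: G'(z) = f(z).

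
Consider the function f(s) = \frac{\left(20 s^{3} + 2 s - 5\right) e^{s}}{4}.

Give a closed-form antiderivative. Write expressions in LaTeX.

An antiderivative is F(s) = \frac{\left(20 s^{3} - 60 s^{2} + 122 s - 127\right) e^{s}}{4}.

Recognize the product-rule pattern: f = u'v + uv' with u = 5 s^{3} - 15 s^{2} + \frac{61 s}{2} - \frac{127}{4}, v = e^{s}, so integration by parts undoes it.
Check: d/ds[\frac{\left(20 s^{3} - 60 s^{2} + 122 s - 127\right) e^{s}}{4}] = 5 s^{3} e^{s} + \frac{s e^{s}}{2} - \frac{5 e^{s}}{4}, which equals f(s).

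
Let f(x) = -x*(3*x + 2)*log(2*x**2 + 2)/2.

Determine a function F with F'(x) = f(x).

A first test for any F(x): its x-derivative must equal f(x) identically.
Check: d/dx[x**3/3 + x**2/2 - x + (-x**3/2 - x**2/2)*log(2*x**2 + 2) - log(x**2 + 1)/2 + atan(x)] = -3*x**2*log(x**2 + 1)/2 - 3*x**2*log(2)/2 - x*log(x**2 + 1) - x*log(2), which equals f(x).

An antiderivative is F(x) = x**3/3 + x**2/2 - x + (-x**3/2 - x**2/2)*log(2*x**2 + 2) - log(x**2 + 1)/2 + atan(x).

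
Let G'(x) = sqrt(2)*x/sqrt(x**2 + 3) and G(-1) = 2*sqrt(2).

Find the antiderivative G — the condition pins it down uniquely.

G(x) = 2*sqrt(x**2/2 + 3/2)

The substitution u = x**2/2 + 3/2 works: G'(x) is exactly (dG/du)*(du/dx) for that inner function.
A general antiderivative is 2*sqrt(x**2/2 + 3/2) + C.
The condition gives C = 2*sqrt(2) - (2*sqrt(2)) = 0.
So G(x) = 2*sqrt(x**2/2 + 3/2).
Check: d/dx[2*sqrt(x**2/2 + 3/2)] = sqrt(2)*x/sqrt(x**2 + 3) = G'(x).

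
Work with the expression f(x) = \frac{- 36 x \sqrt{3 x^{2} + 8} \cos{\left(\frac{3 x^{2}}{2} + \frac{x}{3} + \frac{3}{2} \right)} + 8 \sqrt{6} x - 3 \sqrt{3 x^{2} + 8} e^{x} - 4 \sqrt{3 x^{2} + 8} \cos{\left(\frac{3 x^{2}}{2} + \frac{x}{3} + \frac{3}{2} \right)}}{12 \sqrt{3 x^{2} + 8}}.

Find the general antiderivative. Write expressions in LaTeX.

An antiderivative F(x) passes only if d/dx[F] lands on f(x) exactly.
Check: d/dx[\frac{4 \sqrt{\frac{x^{2}}{2} + \frac{4}{3}}}{3} - \frac{e^{x}}{4} - \sin{\left(\frac{3 x^{2}}{2} + \frac{x}{3} + \frac{3}{2} \right)}] = \frac{- 36 x \sqrt{3 x^{2} + 8} \cos{\left(\frac{3 x^{2}}{2} + \frac{x}{3} + \frac{3}{2} \right)} + 8 \sqrt{6} x - 3 \sqrt{3 x^{2} + 8} e^{x} - 4 \sqrt{3 x^{2} + 8} \cos{\left(\frac{3 x^{2}}{2} + \frac{x}{3} + \frac{3}{2} \right)}}{12 \sqrt{3 x^{2} + 8}} = f(x).

F(x) = \frac{4 \sqrt{\frac{x^{2}}{2} + \frac{4}{3}}}{3} - \frac{e^{x}}{4} - \sin{\left(\frac{3 x^{2}}{2} + \frac{x}{3} + \frac{3}{2} \right)} + C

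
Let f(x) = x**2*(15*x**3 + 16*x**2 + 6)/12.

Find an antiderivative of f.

An antiderivative is F(x) = x**3*(25*x**3 + 32*x**2 + 20)/120.

For F(x) to be correct the identity F'(x) - f(x) = 0 must hold.
Check: d/dx[x**3*(25*x**3 + 32*x**2 + 20)/120] = 5*x**5/4 + 4*x**4/3 + x**2/2, which equals f(x).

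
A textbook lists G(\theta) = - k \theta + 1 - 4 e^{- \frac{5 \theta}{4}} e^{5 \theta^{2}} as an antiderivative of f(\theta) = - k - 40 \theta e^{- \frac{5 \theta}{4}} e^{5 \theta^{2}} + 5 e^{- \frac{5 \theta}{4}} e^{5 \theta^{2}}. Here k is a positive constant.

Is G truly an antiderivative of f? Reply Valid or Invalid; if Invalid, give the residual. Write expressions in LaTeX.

Valid: G'(\theta) = f(\theta).

d/d\theta[G] = \left(- k e^{\frac{5 \theta}{4}} - 40 \theta e^{5 \theta^{2}} + 5 e^{5 \theta^{2}}\right) e^{- \frac{5 \theta}{4}}
This equals f(\theta) exactly, so the claim holds.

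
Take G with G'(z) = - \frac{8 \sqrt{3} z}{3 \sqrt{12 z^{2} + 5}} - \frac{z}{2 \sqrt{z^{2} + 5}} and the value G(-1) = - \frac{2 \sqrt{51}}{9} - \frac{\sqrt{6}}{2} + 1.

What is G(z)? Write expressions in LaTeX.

The integrand splits into summands that can be handled one at a time.
A general antiderivative is - \frac{\sqrt{z^{2} + 5}}{2} - \frac{2 \sqrt{4 z^{2} + \frac{5}{3}}}{3} + C.
The condition gives C = - \frac{2 \sqrt{51}}{9} - \frac{\sqrt{6}}{2} + 1 - (- \frac{2 \sqrt{51}}{9} - \frac{\sqrt{6}}{2}) = 1.
So G(z) = - \frac{9 \sqrt{z^{2} + 5} + 4 \sqrt{3} \sqrt{12 z^{2} + 5} - 18}{18}.
Check: d/dz[- \frac{9 \sqrt{z^{2} + 5} + 4 \sqrt{3} \sqrt{12 z^{2} + 5} - 18}{18}] = \frac{- 16 \sqrt{3} z \sqrt{z^{2} + 5} - 3 z \sqrt{12 z^{2} + 5}}{6 \sqrt{z^{2} + 5} \sqrt{12 z^{2} + 5}}, which equals G'(z).

G(z) = - \frac{9 \sqrt{z^{2} + 5} + 4 \sqrt{3} \sqrt{12 z^{2} + 5} - 18}{18}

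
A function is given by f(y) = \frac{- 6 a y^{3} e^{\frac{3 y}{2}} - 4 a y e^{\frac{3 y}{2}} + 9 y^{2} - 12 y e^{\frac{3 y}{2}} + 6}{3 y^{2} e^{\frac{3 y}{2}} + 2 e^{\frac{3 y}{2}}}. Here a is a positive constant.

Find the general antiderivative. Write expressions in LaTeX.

F(y) = - \left(a y^{2} e^{\frac{3 y}{2}} + 2 e^{\frac{3 y}{2}} \log{\left(y^{2} + \frac{2}{3} \right)} + 2\right) e^{- \frac{3 y}{2}} + C

For F(y) to be correct the identity F'(y) - f(y) = 0 must hold.
Check: d/dy[- \left(a y^{2} e^{\frac{3 y}{2}} + 2 e^{\frac{3 y}{2}} \log{\left(y^{2} + \frac{2}{3} \right)} + 2\right) e^{- \frac{3 y}{2}}] = \frac{- 6 a y^{3} e^{\frac{3 y}{2}} - 4 a y e^{\frac{3 y}{2}} + 9 y^{2} - 12 y e^{\frac{3 y}{2}} + 6}{3 y^{2} e^{\frac{3 y}{2}} + 2 e^{\frac{3 y}{2}}} = f(y).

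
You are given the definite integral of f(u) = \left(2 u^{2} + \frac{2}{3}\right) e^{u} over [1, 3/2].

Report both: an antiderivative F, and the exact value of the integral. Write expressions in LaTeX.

f has the shape v'r + vr' for v = 2 u^{2} - 4 u + \frac{14}{3} and r = e^{u} — it is the derivative of the product v*r.
F(u) = \frac{2 \left(3 u^{2} - 6 u + 7\right) e^{u}}{3} is an antiderivative of f.
Check: d/du[\frac{2 \left(3 u^{2} - 6 u + 7\right) e^{u}}{3}] = 2 u^{2} e^{u} + \frac{2 e^{u}}{3}, which equals f(u).
F(3/2) = \frac{19 e^{\frac{3}{2}}}{6}; F(1) = \frac{8 e}{3}.
Integral = F(3/2) - F(1) = - \frac{8 e}{3} + \frac{19 e^{\frac{3}{2}}}{6}.

Antiderivative: F(u) = \frac{2 \left(3 u^{2} - 6 u + 7\right) e^{u}}{3}; value = - \frac{8 e}{3} + \frac{19 e^{\frac{3}{2}}}{6}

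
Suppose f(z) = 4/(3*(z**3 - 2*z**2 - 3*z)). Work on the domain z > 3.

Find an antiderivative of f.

Factor the denominator (3*z*(z - 3)*(z + 1)) and decompose: f = 1/(3*(z + 1)) + 1/(9*(z - 3)) - 4/(9*z); each piece integrates to a log, atan, or power term.
Check: d/dz[-4*log(z)/9 + log(z - 3)/9 + log(z + 1)/3] = 4/(3*z**3 - 6*z**2 - 9*z), which equals f(z).

An antiderivative is F(z) = -4*log(z)/9 + log(z - 3)/9 + log(z + 1)/3.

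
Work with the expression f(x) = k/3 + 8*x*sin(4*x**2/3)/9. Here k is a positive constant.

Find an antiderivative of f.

Check any antiderivative F(x) by computing F'(x) and comparing it with f(x).
Check: d/dx[(k*x - cos(4*x**2/3))/3] = k/3 + 8*x*sin(4*x**2/3)/9 = f(x).

An antiderivative is F(x) = (k*x - cos(4*x**2/3))/3.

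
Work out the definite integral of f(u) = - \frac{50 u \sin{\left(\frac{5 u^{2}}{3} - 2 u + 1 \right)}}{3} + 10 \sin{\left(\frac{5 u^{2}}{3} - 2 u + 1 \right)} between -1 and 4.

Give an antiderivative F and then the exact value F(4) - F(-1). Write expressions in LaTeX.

Antiderivative: F(u) = 5 \cos{\left(\frac{5 u^{2}}{3} - 2 u + 1 \right)}; value = - 5 \cos{\left(\frac{14}{3} \right)} + 5 \cos{\left(\frac{59}{3} \right)}

The substitution w = \frac{5 u^{2}}{3} - 2 u + 1 works: f is exactly (dF/dw)*(dw/du) for that inner function.
F(u) = 5 \cos{\left(\frac{5 u^{2}}{3} - 2 u + 1 \right)} is an antiderivative of f.
Check: d/du[5 \cos{\left(\frac{5 u^{2}}{3} - 2 u + 1 \right)}] = - \frac{50 u \sin{\left(\frac{5 u^{2}}{3} - 2 u + 1 \right)}}{3} + 10 \sin{\left(\frac{5 u^{2}}{3} - 2 u + 1 \right)} = f(u).
F(4) = 5 \cos{\left(\frac{59}{3} \right)}; F(-1) = 5 \cos{\left(\frac{14}{3} \right)}.
Integral = F(4) - F(-1) = - 5 \cos{\left(\frac{14}{3} \right)} + 5 \cos{\left(\frac{59}{3} \right)}.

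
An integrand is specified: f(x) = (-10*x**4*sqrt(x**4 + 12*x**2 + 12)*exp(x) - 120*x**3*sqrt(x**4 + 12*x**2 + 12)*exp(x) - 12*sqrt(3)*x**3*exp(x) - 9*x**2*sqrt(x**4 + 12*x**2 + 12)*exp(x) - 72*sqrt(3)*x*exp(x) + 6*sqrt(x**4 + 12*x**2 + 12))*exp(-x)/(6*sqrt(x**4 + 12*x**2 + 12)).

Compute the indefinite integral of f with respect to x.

Check any antiderivative F(x) by computing F'(x) and comparing it with f(x).
Check: d/dx[(-2*x**5*exp(x) - 30*x**4*exp(x) - 3*x**3*exp(x) - 6*sqrt(3)*sqrt(x**4 + 12*x**2 + 12)*exp(x) - 6)*exp(-x)/6] = (-10*x**4*sqrt(x**4 + 12*x**2 + 12)*exp(x) - 120*x**3*sqrt(x**4 + 12*x**2 + 12)*exp(x) - 12*sqrt(3)*x**3*exp(x) - 9*x**2*sqrt(x**4 + 12*x**2 + 12)*exp(x) - 72*sqrt(3)*x*exp(x) + 6*sqrt(x**4 + 12*x**2 + 12))*exp(-x)/(6*sqrt(x**4 + 12*x**2 + 12)) = f(x).

F(x) = (-2*x**5*exp(x) - 30*x**4*exp(x) - 3*x**3*exp(x) - 6*sqrt(3)*sqrt(x**4 + 12*x**2 + 12)*exp(x) - 6)*exp(-x)/6 + C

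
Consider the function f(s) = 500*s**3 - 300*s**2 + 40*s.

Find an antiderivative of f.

f matches the chain-rule pattern g'(h)*h' with inner function h(s) = 5*s**2 - 2*s; substituting u = h(s) collapses the integral.
Check: d/ds[5*s**2*(5*s - 2)**2] = 500*s**3 - 300*s**2 + 40*s = f(s).

An antiderivative is F(s) = 5*s**2*(5*s - 2)**2.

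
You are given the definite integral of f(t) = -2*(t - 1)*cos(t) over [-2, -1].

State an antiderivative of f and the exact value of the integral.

Antiderivative: F(t) = -2*t*sin(t) + 2*sin(t) - 2*cos(t); value = -4*sin(1) - 2*cos(1) + 2*cos(2) + 6*sin(2)

Check any antiderivative F(t) by computing F'(t) and comparing it with f(t).
F(t) = -2*t*sin(t) + 2*sin(t) - 2*cos(t) is an antiderivative of f.
Check: d/dt[-2*t*sin(t) + 2*sin(t) - 2*cos(t)] = -2*t*cos(t) + 2*cos(t), which equals f(t).
F(-1) = -4*sin(1) - 2*cos(1); F(-2) = -6*sin(2) - 2*cos(2).
Integral = F(-1) - F(-2) = -4*sin(1) - 2*cos(1) + 2*cos(2) + 6*sin(2).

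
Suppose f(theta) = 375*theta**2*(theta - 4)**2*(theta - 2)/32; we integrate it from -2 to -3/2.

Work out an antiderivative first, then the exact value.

Antiderivative: F(theta) = -125*theta**3*(4 - theta)**3/64; value = -9331875/4096

The substitution u = -5*theta**2/4 + 5*theta works: f is exactly (dF/du)*(du/dtheta) for that inner function.
F(theta) = -125*theta**3*(4 - theta)**3/64 is an antiderivative of f.
Check: d/dtheta[-125*theta**3*(4 - theta)**3/64] = 375*theta**5/32 - 1875*theta**4/16 + 375*theta**3 - 375*theta**2, which equals f(theta).
F(-3/2) = 4492125/4096; F(-2) = 3375.
Integral = F(-3/2) - F(-2) = -9331875/4096.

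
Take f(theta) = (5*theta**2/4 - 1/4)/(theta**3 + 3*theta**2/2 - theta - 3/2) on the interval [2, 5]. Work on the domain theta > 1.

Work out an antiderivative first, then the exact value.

Factor the denominator (2*(theta - 1)*(theta + 1)*(2*theta + 3)) and decompose: f = 41/(10*(2*theta + 3)) - 1/(theta + 1) + 1/(5*(theta - 1)); each piece integrates to a log, atan, or power term.
F(theta) = log(theta - 1)/5 - log(theta + 1) + 41*log(theta + 3/2)/20 is an antiderivative of f.
Check: d/dtheta[log(theta - 1)/5 - log(theta + 1) + 41*log(theta + 3/2)/20] = (5*theta**2 - 1)/(4*theta**3 + 6*theta**2 - 4*theta - 6), which equals f(theta).
F(5) = -log(6) + log(4)/5 + 41*log(13/2)/20; F(2) = -log(3) + 41*log(7/2)/20.
Integral = F(5) - F(2) = -41*log(7/2)/20 - log(6) + log(4)/5 + log(3) + 41*log(13/2)/20.

Antiderivative: F(theta) = log(theta - 1)/5 - log(theta + 1) + 41*log(theta + 3/2)/20; value = -41*log(7/2)/20 - log(6) + log(4)/5 + log(3) + 41*log(13/2)/20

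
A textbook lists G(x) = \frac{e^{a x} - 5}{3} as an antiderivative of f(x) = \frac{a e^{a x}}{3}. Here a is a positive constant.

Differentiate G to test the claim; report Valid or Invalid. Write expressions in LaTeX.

d/dx[G] = \frac{a e^{a x}}{3}
This equals f(x) exactly, so the claim holds.

Valid. The derivative of G reproduces f.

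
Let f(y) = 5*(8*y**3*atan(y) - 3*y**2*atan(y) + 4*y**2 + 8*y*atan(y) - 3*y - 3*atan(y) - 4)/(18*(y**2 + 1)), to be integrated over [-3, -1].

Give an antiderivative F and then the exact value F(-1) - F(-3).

Antiderivative: F(y) = 5*(4*y**2 - 3*y - 4)*atan(y)/18; value = -5*pi/24 + 205*atan(3)/18

Recognize the product-rule pattern: f = u'v + uv' with u = 10*y**2/9 - 5*y/6 - 10/9, v = atan(y), so integration by parts undoes it.
F(y) = 5*(4*y**2 - 3*y - 4)*atan(y)/18 is an antiderivative of f.
Check: d/dy[5*(4*y**2 - 3*y - 4)*atan(y)/18] = (40*y**3*atan(y) - 15*y**2*atan(y) + 20*y**2 + 40*y*atan(y) - 15*y - 15*atan(y) - 20)/(18*y**2 + 18), which equals f(y).
F(-1) = -5*pi/24; F(-3) = -205*atan(3)/18.
Integral = F(-1) - F(-3) = -5*pi/24 + 205*atan(3)/18.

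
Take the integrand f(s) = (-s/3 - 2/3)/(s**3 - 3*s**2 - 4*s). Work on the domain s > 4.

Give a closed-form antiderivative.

An antiderivative is F(s) = log(s)/6 - log(s - 4)/10 - log(s + 1)/15.

Factor the denominator (3*s*(s - 4)*(s + 1)) and decompose: f = -1/(15*(s + 1)) - 1/(10*(s - 4)) + 1/(6*s); each piece integrates to a log, atan, or power term.
Check: d/ds[log(s)/6 - log(s - 4)/10 - log(s + 1)/15] = (-s - 2)/(3*s**3 - 9*s**2 - 12*s), which equals f(s).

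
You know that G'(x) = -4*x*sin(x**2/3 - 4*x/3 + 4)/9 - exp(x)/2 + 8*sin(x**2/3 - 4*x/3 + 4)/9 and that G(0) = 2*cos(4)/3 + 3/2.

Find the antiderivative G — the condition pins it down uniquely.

Integrate term by term and add the pieces.
A general antiderivative is -exp(x)/2 + 2*cos(x**2/3 - 4*x/3 + 4)/3 + C.
The condition gives C = 2*cos(4)/3 + 3/2 - (-1/2 + 2*cos(4)/3) = 2.
So G(x) = -exp(x)/2 + 2*cos(x**2/3 - 4*x/3 + 4)/3 + 2.
Check: d/dx[-exp(x)/2 + 2*cos(x**2/3 - 4*x/3 + 4)/3 + 2] = -4*x*sin(x**2/3 - 4*x/3 + 4)/9 - exp(x)/2 + 8*sin(x**2/3 - 4*x/3 + 4)/9 = G'(x).

G(x) = -exp(x)/2 + 2*cos(x**2/3 - 4*x/3 + 4)/3 + 2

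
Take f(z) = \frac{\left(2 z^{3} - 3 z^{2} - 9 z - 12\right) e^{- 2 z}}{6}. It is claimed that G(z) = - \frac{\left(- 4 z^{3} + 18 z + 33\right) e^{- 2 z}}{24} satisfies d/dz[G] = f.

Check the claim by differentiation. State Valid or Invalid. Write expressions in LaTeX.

d/dz[G] = \frac{\left(- 2 z^{3} + 3 z^{2} + 9 z + 12\right) e^{- 2 z}}{6}
d/dz[G] - f(z) = \frac{\left(- 2 z^{3} + 3 z^{2} + 9 z + 12\right) e^{- 2 z}}{3} != 0.

Invalid: d/dz[G] - f = \frac{\left(- 2 z^{3} + 3 z^{2} + 9 z + 12\right) e^{- 2 z}}{3}, which is not 0.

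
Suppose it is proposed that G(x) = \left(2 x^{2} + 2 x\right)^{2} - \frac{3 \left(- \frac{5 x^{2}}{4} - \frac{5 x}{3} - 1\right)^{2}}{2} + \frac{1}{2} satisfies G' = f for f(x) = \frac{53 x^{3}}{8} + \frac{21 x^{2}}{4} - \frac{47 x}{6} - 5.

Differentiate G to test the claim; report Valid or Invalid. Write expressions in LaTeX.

d/dx[G] = \frac{53 x^{3}}{8} + \frac{21 x^{2}}{4} - \frac{47 x}{6} - 5
This equals f(x) exactly, so the claim holds.

Valid: G'(x) = f(x).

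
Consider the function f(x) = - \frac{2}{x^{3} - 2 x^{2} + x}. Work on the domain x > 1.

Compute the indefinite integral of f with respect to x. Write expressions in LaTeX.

F(x) = \frac{2 \left(- x \log{\left(x \right)} + x \log{\left(x - 1 \right)} + \log{\left(x \right)} - \log{\left(x - 1 \right)} + 1\right)}{x - 1} + C

The denominator factors as x \left(x - 1\right)^{2}; partial fractions split f into directly integrable pieces: \frac{2}{x - 1} - \frac{2}{\left(x - 1\right)^{2}} - \frac{2}{x}.
Check: d/dx[\frac{2 \left(- x \log{\left(x \right)} + x \log{\left(x - 1 \right)} + \log{\left(x \right)} - \log{\left(x - 1 \right)} + 1\right)}{x - 1}] = - \frac{2}{x^{3} - 2 x^{2} + x} = f(x).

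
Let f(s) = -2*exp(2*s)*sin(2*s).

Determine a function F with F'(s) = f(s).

An antiderivative F(s) passes only if d/ds[F] lands on f(s) exactly.
Check: d/ds[-exp(2*s)*sin(2*s)/2 + exp(2*s)*cos(2*s)/2] = -2*exp(2*s)*sin(2*s) = f(s).

An antiderivative is F(s) = -exp(2*s)*sin(2*s)/2 + exp(2*s)*cos(2*s)/2.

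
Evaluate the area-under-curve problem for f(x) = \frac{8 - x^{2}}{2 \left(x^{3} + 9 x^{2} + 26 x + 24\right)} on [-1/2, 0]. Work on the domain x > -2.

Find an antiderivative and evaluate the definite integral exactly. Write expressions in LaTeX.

Antiderivative: F(x) = \frac{2 \log{\left(x + 2 \right)} + \log{\left(x + 3 \right)} - 4 \log{\left(x + 4 \right)}}{2}; value = - 2 \log{\left(4 \right)} - \frac{\log{\left(\frac{5}{2} \right)}}{2} - \log{\left(\frac{3}{2} \right)} + \frac{\log{\left(3 \right)}}{2} + \log{\left(2 \right)} + 2 \log{\left(\frac{7}{2} \right)}

Factor the denominator (2 \left(x + 2\right) \left(x + 3\right) \left(x + 4\right)) and decompose: f = - \frac{2}{x + 4} + \frac{1}{2 \left(x + 3\right)} + \frac{1}{x + 2}; each piece integrates to a log, atan, or power term.
F(x) = \frac{2 \log{\left(x + 2 \right)} + \log{\left(x + 3 \right)} - 4 \log{\left(x + 4 \right)}}{2} is an antiderivative of f.
Check: d/dx[\frac{2 \log{\left(x + 2 \right)} + \log{\left(x + 3 \right)} - 4 \log{\left(x + 4 \right)}}{2}] = \frac{8 - x^{2}}{2 x^{3} + 18 x^{2} + 52 x + 48}, which equals f(x).
F(0) = - 2 \log{\left(4 \right)} + \frac{\log{\left(3 \right)}}{2} + \log{\left(2 \right)}; F(-1/2) = - 2 \log{\left(\frac{7}{2} \right)} + \log{\left(\frac{3}{2} \right)} + \frac{\log{\left(\frac{5}{2} \right)}}{2}.
Integral = F(0) - F(-1/2) = - 2 \log{\left(4 \right)} - \frac{\log{\left(\frac{5}{2} \right)}}{2} - \log{\left(\frac{3}{2} \right)} + \frac{\log{\left(3 \right)}}{2} + \log{\left(2 \right)} + 2 \log{\left(\frac{7}{2} \right)}.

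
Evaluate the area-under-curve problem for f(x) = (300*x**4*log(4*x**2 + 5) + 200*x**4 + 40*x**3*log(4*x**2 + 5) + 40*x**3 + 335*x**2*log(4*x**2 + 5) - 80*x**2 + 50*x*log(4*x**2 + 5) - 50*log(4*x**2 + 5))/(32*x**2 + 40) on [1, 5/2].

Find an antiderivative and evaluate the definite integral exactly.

Antiderivative: F(x) = -5*(-5*x**3/2 - x**2/2 + x)*log(4*x**2 + 5)/4; value = -5*log(9)/2 + 3175*log(30)/64

Recognize the product-rule pattern: f = u'v + uv' with u = 25*x**3/8 + 5*x**2/8 - 5*x/4, v = log(4*x**2 + 5), so integration by parts undoes it.
F(x) = -5*(-5*x**3/2 - x**2/2 + x)*log(4*x**2 + 5)/4 is an antiderivative of f.
Check: d/dx[-5*(-5*x**3/2 - x**2/2 + x)*log(4*x**2 + 5)/4] = (300*x**4*log(4*x**2 + 5) + 200*x**4 + 40*x**3*log(4*x**2 + 5) + 40*x**3 + 335*x**2*log(4*x**2 + 5) - 80*x**2 + 50*x*log(4*x**2 + 5) - 50*log(4*x**2 + 5))/(32*x**2 + 40) = f(x).
F(5/2) = 3175*log(30)/64; F(1) = 5*log(9)/2.
Integral = F(5/2) - F(1) = -5*log(9)/2 + 3175*log(30)/64.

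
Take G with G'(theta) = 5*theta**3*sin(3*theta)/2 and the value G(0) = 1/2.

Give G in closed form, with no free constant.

G(theta) = -(45*theta**3*cos(3*theta) - 45*theta**2*sin(3*theta) - 30*theta*cos(3*theta) + 10*sin(3*theta) - 27)/54

Recover the given G'(theta) by differentiating a candidate G(theta); any mismatch rules it out.
A general antiderivative is -5*theta**3*cos(3*theta)/6 + 5*theta**2*sin(3*theta)/6 + 5*theta*cos(3*theta)/9 - 5*sin(3*theta)/27 + C.
The condition gives C = 1/2 - (0) = 1/2.
So G(theta) = -(45*theta**3*cos(3*theta) - 45*theta**2*sin(3*theta) - 30*theta*cos(3*theta) + 10*sin(3*theta) - 27)/54.
Check: d/dtheta[-(45*theta**3*cos(3*theta) - 45*theta**2*sin(3*theta) - 30*theta*cos(3*theta) + 10*sin(3*theta) - 27)/54] = 5*theta**3*sin(3*theta)/2 = G'(theta).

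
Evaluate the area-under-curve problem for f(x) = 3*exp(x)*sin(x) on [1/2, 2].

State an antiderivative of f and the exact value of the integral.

Any candidate F(x) must reproduce f(x) exactly when differentiated.
F(x) = 3*(sin(x) - cos(x))*exp(x)/2 is an antiderivative of f.
Check: d/dx[3*(sin(x) - cos(x))*exp(x)/2] = 3*exp(x)*sin(x) = f(x).
F(2) = -3*exp(2)*cos(2)/2 + 3*exp(2)*sin(2)/2; F(1/2) = -3*exp(1/2)*cos(1/2)/2 + 3*exp(1/2)*sin(1/2)/2.
Integral = F(2) - F(1/2) = -3*exp(1/2)*sin(1/2)/2 + 3*exp(1/2)*cos(1/2)/2 - 3*exp(2)*cos(2)/2 + 3*exp(2)*sin(2)/2.

Antiderivative: F(x) = 3*(sin(x) - cos(x))*exp(x)/2; value = -3*exp(1/2)*sin(1/2)/2 + 3*exp(1/2)*cos(1/2)/2 - 3*exp(2)*cos(2)/2 + 3*exp(2)*sin(2)/2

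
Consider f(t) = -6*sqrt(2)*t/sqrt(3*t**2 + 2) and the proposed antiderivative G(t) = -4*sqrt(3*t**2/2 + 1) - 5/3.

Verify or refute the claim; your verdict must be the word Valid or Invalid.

Valid: G'(t) = f(t).

d/dt[G] = -6*sqrt(2)*t/sqrt(3*t**2 + 2)
This equals f(t) exactly, so the claim holds.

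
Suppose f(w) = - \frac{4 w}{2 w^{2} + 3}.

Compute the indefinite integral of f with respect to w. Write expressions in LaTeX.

F(w) = - \log{\left(2 w^{2} + 3 \right)} + C

The substitution u = 2 w^{2} + 3 works: f is exactly (dF/du)*(du/dw) for that inner function.
Check: d/dw[- \log{\left(2 w^{2} + 3 \right)}] = - \frac{4 w}{2 w^{2} + 3} = f(w).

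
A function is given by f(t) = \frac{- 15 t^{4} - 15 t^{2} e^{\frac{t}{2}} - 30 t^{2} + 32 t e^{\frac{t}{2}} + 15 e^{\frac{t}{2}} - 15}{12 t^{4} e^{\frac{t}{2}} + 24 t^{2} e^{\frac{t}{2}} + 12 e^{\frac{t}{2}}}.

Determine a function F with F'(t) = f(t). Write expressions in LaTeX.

An antiderivative is F(t) = \frac{\left(30 t^{2} + \left(15 t - 16\right) e^{\frac{t}{2}} + 30\right) e^{- \frac{t}{2}}}{12 \left(t^{2} + 1\right)}.

Whatever form F(t) takes, F'(t) = f(t) is non-negotiable.
Check: d/dt[\frac{\left(30 t^{2} + \left(15 t - 16\right) e^{\frac{t}{2}} + 30\right) e^{- \frac{t}{2}}}{12 \left(t^{2} + 1\right)}] = \frac{- 15 t^{4} - 15 t^{2} e^{\frac{t}{2}} - 30 t^{2} + 32 t e^{\frac{t}{2}} + 15 e^{\frac{t}{2}} - 15}{12 t^{4} e^{\frac{t}{2}} + 24 t^{2} e^{\frac{t}{2}} + 12 e^{\frac{t}{2}}} = f(t).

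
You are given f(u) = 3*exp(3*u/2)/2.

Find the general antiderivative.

F(u) = exp(3*u/2) + C

For F(u) to be correct the identity F'(u) - f(u) = 0 must hold.
Check: d/du[exp(3*u/2)] = 3*exp(3*u/2)/2 = f(u).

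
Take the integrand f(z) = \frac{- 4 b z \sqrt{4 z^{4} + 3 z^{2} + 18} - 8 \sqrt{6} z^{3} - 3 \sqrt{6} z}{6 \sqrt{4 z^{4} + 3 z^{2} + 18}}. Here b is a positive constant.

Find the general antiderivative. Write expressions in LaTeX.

F(z) = - \frac{b z^{2}}{3} - \sqrt{\frac{2 z^{4}}{3} + \frac{z^{2}}{2} + 3} + C

A first test for any F(z): its z-derivative must equal f(z) identically.
Check: d/dz[- \frac{b z^{2}}{3} - \sqrt{\frac{2 z^{4}}{3} + \frac{z^{2}}{2} + 3}] = \frac{- 4 b z \sqrt{4 z^{4} + 3 z^{2} + 18} - 8 \sqrt{6} z^{3} - 3 \sqrt{6} z}{6 \sqrt{4 z^{4} + 3 z^{2} + 18}} = f(z).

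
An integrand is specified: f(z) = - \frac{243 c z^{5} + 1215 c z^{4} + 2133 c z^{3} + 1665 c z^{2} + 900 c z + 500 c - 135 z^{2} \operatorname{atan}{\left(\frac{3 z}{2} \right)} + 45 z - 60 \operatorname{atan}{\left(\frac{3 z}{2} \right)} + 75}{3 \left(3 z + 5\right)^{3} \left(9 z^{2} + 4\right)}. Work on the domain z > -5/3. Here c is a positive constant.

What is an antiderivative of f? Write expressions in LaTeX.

An antiderivative is F(z) = \frac{- 18 c z^{3} - 60 c z^{2} - 50 c z - 5 \operatorname{atan}{\left(\frac{3 z}{2} \right)}}{54 z^{2} + 180 z + 150}.

A first test for any F(z): its z-derivative must equal f(z) identically.
Check: d/dz[\frac{- 18 c z^{3} - 60 c z^{2} - 50 c z - 5 \operatorname{atan}{\left(\frac{3 z}{2} \right)}}{54 z^{2} + 180 z + 150}] = \frac{- 243 c z^{5} - 1215 c z^{4} - 2133 c z^{3} - 1665 c z^{2} - 900 c z - 500 c + 135 z^{2} \operatorname{atan}{\left(\frac{3 z}{2} \right)} - 45 z + 60 \operatorname{atan}{\left(\frac{3 z}{2} \right)} - 75}{729 z^{5} + 3645 z^{4} + 6399 z^{3} + 4995 z^{2} + 2700 z + 1500}, which equals f(z).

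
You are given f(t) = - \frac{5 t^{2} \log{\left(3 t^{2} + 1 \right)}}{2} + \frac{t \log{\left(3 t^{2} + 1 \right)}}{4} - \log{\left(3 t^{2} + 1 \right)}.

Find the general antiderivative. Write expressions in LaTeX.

F(t) = \frac{5 t^{3}}{9} - \frac{t^{2}}{8} + \frac{13 t}{9} + \left(- \frac{5 t^{3}}{6} + \frac{t^{2}}{8} - t\right) \log{\left(3 t^{2} + 1 \right)} + \frac{\log{\left(t^{2} + \frac{1}{3} \right)}}{24} - \frac{13 \sqrt{3} \operatorname{atan}{\left(\sqrt{3} t \right)}}{27} + C

The integrand splits into summands that can be handled one at a time.
Check: d/dt[\frac{5 t^{3}}{9} - \frac{t^{2}}{8} + \frac{13 t}{9} + \left(- \frac{5 t^{3}}{6} + \frac{t^{2}}{8} - t\right) \log{\left(3 t^{2} + 1 \right)} + \frac{\log{\left(t^{2} + \frac{1}{3} \right)}}{24} - \frac{13 \sqrt{3} \operatorname{atan}{\left(\sqrt{3} t \right)}}{27}] = - \frac{5 t^{2} \log{\left(3 t^{2} + 1 \right)}}{2} + \frac{t \log{\left(3 t^{2} + 1 \right)}}{4} - \log{\left(3 t^{2} + 1 \right)} = f(t).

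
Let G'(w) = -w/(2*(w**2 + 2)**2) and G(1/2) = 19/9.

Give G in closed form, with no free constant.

The substitution u = 4*w**2 + 8 works: G'(w) is exactly (dG/du)*(du/dw) for that inner function.
A general antiderivative is 1/(4*w**2 + 8) + C.
The condition gives C = 19/9 - (1/9) = 2.
So G(w) = (8*w**2 + 17)/(4*w**2 + 8).
Check: d/dw[(8*w**2 + 17)/(4*w**2 + 8)] = -w/(2*w**4 + 8*w**2 + 8), which equals G'(w).

G(w) = (8*w**2 + 17)/(4*w**2 + 8)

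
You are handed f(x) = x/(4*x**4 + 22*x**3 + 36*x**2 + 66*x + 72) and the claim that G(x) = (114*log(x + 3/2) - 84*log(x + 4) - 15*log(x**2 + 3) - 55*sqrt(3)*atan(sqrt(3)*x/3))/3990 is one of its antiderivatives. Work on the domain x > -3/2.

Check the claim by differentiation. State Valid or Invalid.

Invalid: d/dx[G] - f = -x/(2*x**4 + 11*x**3 + 18*x**2 + 33*x + 36), which is not 0.

d/dx[G] = -x/(4*x**4 + 22*x**3 + 36*x**2 + 66*x + 72)
d/dx[G] - f(x) = -x/(2*x**4 + 11*x**3 + 18*x**2 + 33*x + 36) != 0.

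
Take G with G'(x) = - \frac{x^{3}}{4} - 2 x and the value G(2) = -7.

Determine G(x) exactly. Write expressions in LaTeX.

G'(x) matches the chain-rule pattern g'(h)*h' with inner function h(x) = \frac{x^{2}}{2} + 4; substituting u = h(x) collapses the integral.
A general antiderivative is - \frac{\left(\frac{x^{2}}{2} + 4\right)^{2}}{4} + C.
The condition gives C = -7 - (-9) = 2.
So G(x) = - \frac{x^{4}}{16} - x^{2} - 2.
Check: d/dx[- \frac{x^{4}}{16} - x^{2} - 2] = - \frac{x^{3}}{4} - 2 x = G'(x).

G(x) = - \frac{x^{4}}{16} - x^{2} - 2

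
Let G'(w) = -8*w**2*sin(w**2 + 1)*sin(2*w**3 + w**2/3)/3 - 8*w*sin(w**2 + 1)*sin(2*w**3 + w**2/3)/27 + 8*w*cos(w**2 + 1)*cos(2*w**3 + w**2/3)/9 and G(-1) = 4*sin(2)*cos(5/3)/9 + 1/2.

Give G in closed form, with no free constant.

G(w) = 4*sin(w**2 + 1)*cos(2*w**3 + w**2/3)/9 + 1/2

Recognize the product-rule pattern: G'(w) = u'v + uv' with u = 4*cos(2*w**3 + w**2/3)/9, v = sin(w**2 + 1), so integration by parts undoes it.
A general antiderivative is 4*sin(w**2 + 1)*cos(2*w**3 + w**2/3)/9 + C.
The condition gives C = 4*sin(2)*cos(5/3)/9 + 1/2 - (4*sin(2)*cos(5/3)/9) = 1/2.
So G(w) = 4*sin(w**2 + 1)*cos(2*w**3 + w**2/3)/9 + 1/2.
Check: d/dw[4*sin(w**2 + 1)*cos(2*w**3 + w**2/3)/9 + 1/2] = -8*w**2*sin(w**2 + 1)*sin(2*w**3 + w**2/3)/3 - 8*w*sin(w**2 + 1)*sin(2*w**3 + w**2/3)/27 + 8*w*cos(w**2 + 1)*cos(2*w**3 + w**2/3)/9 = G'(w).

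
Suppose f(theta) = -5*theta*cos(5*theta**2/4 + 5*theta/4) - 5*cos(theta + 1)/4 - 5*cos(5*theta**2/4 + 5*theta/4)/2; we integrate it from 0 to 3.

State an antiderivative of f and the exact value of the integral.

Integrate term by term and add the pieces.
F(theta) = -5*sin(theta + 1)/4 - 2*sin(5*theta**2/4 + 5*theta/4) is an antiderivative of f.
Check: d/dtheta[-5*sin(theta + 1)/4 - 2*sin(5*theta**2/4 + 5*theta/4)] = -5*theta*cos(5*theta**2/4 + 5*theta/4) - 5*cos(theta + 1)/4 - 5*cos(5*theta**2/4 + 5*theta/4)/2 = f(theta).
F(3) = -2*sin(15) - 5*sin(4)/4; F(0) = -5*sin(1)/4.
Integral = F(3) - F(0) = -2*sin(15) - 5*sin(4)/4 + 5*sin(1)/4.

Antiderivative: F(theta) = -5*sin(theta + 1)/4 - 2*sin(5*theta**2/4 + 5*theta/4); value = -2*sin(15) - 5*sin(4)/4 + 5*sin(1)/4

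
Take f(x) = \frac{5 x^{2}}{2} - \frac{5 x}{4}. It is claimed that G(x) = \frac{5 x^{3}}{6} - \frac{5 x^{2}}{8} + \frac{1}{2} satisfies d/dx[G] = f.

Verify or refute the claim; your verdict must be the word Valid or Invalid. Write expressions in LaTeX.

d/dx[G] = \frac{5 x^{2}}{2} - \frac{5 x}{4}
This equals f(x) exactly, so the claim holds.

Valid - differentiating G returns exactly f.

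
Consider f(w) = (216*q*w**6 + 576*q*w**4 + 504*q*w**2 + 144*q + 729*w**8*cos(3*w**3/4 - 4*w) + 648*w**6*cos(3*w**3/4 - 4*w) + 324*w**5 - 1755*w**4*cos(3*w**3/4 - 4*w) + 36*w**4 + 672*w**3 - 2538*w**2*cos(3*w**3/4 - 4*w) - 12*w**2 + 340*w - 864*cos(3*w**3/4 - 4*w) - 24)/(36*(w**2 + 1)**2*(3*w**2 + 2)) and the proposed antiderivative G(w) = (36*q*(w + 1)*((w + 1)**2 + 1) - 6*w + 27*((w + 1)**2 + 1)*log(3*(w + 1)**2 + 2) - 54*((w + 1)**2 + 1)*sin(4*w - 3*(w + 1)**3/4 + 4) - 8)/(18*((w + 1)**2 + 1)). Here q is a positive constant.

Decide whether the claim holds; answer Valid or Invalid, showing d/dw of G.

d/dw[G] = (216*q*w**6 + 1296*q*w**5 + 3816*q*w**4 + 6624*q*w**3 + 7200*q*w**2 + 4608*q*w + 1440*q + 729*w**8*cos(3*w**3/4 + 9*w**2/4 - 7*w/4 - 13/4) + 5832*w**7*cos(3*w**3/4 + 9*w**2/4 - 7*w/4 - 13/4) + 21060*w**6*cos(3*w**3/4 + 9*w**2/4 - 7*w/4 - 13/4) + 44712*w**5*cos(3*w**3/4 + 9*w**2/4 - 7*w/4 - 13/4) + 324*w**5 + 58995*w**4*cos(3*w**3/4 + 9*w**2/4 - 7*w/4 - 13/4) + 1656*w**4 + 46764*w**3*cos(3*w**3/4 + 9*w**2/4 - 7*w/4 - 13/4) + 4056*w**3 + 17064*w**2*cos(3*w**3/4 + 9*w**2/4 - 7*w/4 - 13/4) + 5460*w**2 - 2376*w*cos(3*w**3/4 + 9*w**2/4 - 7*w/4 - 13/4) + 4096*w - 3780*cos(3*w**3/4 + 9*w**2/4 - 7*w/4 - 13/4) + 1336)/(108*w**6 + 648*w**5 + 1908*w**4 + 3312*w**3 + 3600*w**2 + 2304*w + 720)
d/dw[G] - f(w) = (-2187*w**14*cos(3*w**3/4 - 4*w) + 2187*w**14*cos(3*w**3/4 + 9*w**2/4 - 7*w/4 - 13/4) - 13122*w**13*cos(3*w**3/4 - 4*w) + 17496*w**13*cos(3*w**3/4 + 9*w**2/4 - 7*w/4 - 13/4) - 40581*w**12*cos(3*w**3/4 - 4*w) + 69012*w**12*cos(3*w**3/4 + 9*w**2/4 - 7*w/4 - 13/4) - 78732*w**11*cos(3*w**3/4 - 4*w) + 180792*w**11*cos(3*w**3/4 + 9*w**2/4 - 7*w/4 - 13/4) - 101979*w**10*cos(3*w**3/4 - 4*w) + 350568*w**10*cos(3*w**3/4 + 9*w**2/4 - 7*w/4 - 13/4) - 972*w**10 - 74682*w**9*cos(3*w**3/4 - 4*w) + 538812*w**9*cos(3*w**3/4 + 9*w**2/4 - 7*w/4 - 13/4) - 5076*w**9 + 21249*w**8*cos(3*w**3/4 - 4*w) + 672030*w**8*cos(3*w**3/4 + 9*w**2/4 - 7*w/4 - 13/4) - 14148*w**8 + 165672*w**7*cos(3*w**3/4 - 4*w) + 691632*w**7*cos(3*w**3/4 + 9*w**2/4 - 7*w/4 - 13/4) - 25128*w**7 + 299646*w**6*cos(3*w**3/4 - 4*w) + 580257*w**6*cos(3*w**3/4 + 9*w**2/4 - 7*w/4 - 13/4) - 32292*w**6 + 361368*w**5*cos(3*w**3/4 - 4*w) + 397764*w**5*cos(3*w**3/4 + 9*w**2/4 - 7*w/4 - 13/4) - 30660*w**5 + 334692*w**4*cos(3*w**3/4 - 4*w) + 207198*w**4*cos(3*w**3/4 + 9*w**2/4 - 7*w/4 - 13/4) - 20316*w**4 + 241920*w**3*cos(3*w**3/4 - 4*w) + 76896*w**3*cos(3*w**3/4 + 9*w**2/4 - 7*w/4 - 13/4) - 7680*w**3 + 137160*w**2*cos(3*w**3/4 - 4*w) + 7668*w**2*cos(3*w**3/4 + 9*w**2/4 - 7*w/4 - 13/4) + 1152*w**2 + 55296*w*cos(3*w**3/4 - 4*w) - 4752*w*cos(3*w**3/4 + 9*w**2/4 - 7*w/4 - 13/4) + 2928*w + 17280*cos(3*w**3/4 - 4*w) - 7560*cos(3*w**3/4 + 9*w**2/4 - 7*w/4 - 13/4) + 3152)/(324*w**12 + 1944*w**11 + 6588*w**10 + 15120*w**9 + 26820*w**8 + 37944*w**7 + 44532*w**6 + 42912*w**5 + 34776*w**4 + 22752*w**3 + 12240*w**2 + 4608*w + 1440) != 0.

Invalid: d/dw[G] - f = (-2187*w**14*cos(3*w**3/4 - 4*w) + 2187*w**14*cos(3*w**3/4 + 9*w**2/4 - 7*w/4 - 13/4) - 13122*w**13*cos(3*w**3/4 - 4*w) + 17496*w**13*cos(3*w**3/4 + 9*w**2/4 - 7*w/4 - 13/4) - 40581*w**12*cos(3*w**3/4 - 4*w) + 69012*w**12*cos(3*w**3/4 + 9*w**2/4 - 7*w/4 - 13/4) - 78732*w**11*cos(3*w**3/4 - 4*w) + 180792*w**11*cos(3*w**3/4 + 9*w**2/4 - 7*w/4 - 13/4) - 101979*w**10*cos(3*w**3/4 - 4*w) + 350568*w**10*cos(3*w**3/4 + 9*w**2/4 - 7*w/4 - 13/4) - 972*w**10 - 74682*w**9*cos(3*w**3/4 - 4*w) + 538812*w**9*cos(3*w**3/4 + 9*w**2/4 - 7*w/4 - 13/4) - 5076*w**9 + 21249*w**8*cos(3*w**3/4 - 4*w) + 672030*w**8*cos(3*w**3/4 + 9*w**2/4 - 7*w/4 - 13/4) - 14148*w**8 + 165672*w**7*cos(3*w**3/4 - 4*w) + 691632*w**7*cos(3*w**3/4 + 9*w**2/4 - 7*w/4 - 13/4) - 25128*w**7 + 299646*w**6*cos(3*w**3/4 - 4*w) + 580257*w**6*cos(3*w**3/4 + 9*w**2/4 - 7*w/4 - 13/4) - 32292*w**6 + 361368*w**5*cos(3*w**3/4 - 4*w) + 397764*w**5*cos(3*w**3/4 + 9*w**2/4 - 7*w/4 - 13/4) - 30660*w**5 + 334692*w**4*cos(3*w**3/4 - 4*w) + 207198*w**4*cos(3*w**3/4 + 9*w**2/4 - 7*w/4 - 13/4) - 20316*w**4 + 241920*w**3*cos(3*w**3/4 - 4*w) + 76896*w**3*cos(3*w**3/4 + 9*w**2/4 - 7*w/4 - 13/4) - 7680*w**3 + 137160*w**2*cos(3*w**3/4 - 4*w) + 7668*w**2*cos(3*w**3/4 + 9*w**2/4 - 7*w/4 - 13/4) + 1152*w**2 + 55296*w*cos(3*w**3/4 - 4*w) - 4752*w*cos(3*w**3/4 + 9*w**2/4 - 7*w/4 - 13/4) + 2928*w + 17280*cos(3*w**3/4 - 4*w) - 7560*cos(3*w**3/4 + 9*w**2/4 - 7*w/4 - 13/4) + 3152)/(324*w**12 + 1944*w**11 + 6588*w**10 + 15120*w**9 + 26820*w**8 + 37944*w**7 + 44532*w**6 + 42912*w**5 + 34776*w**4 + 22752*w**3 + 12240*w**2 + 4608*w + 1440), which is not 0.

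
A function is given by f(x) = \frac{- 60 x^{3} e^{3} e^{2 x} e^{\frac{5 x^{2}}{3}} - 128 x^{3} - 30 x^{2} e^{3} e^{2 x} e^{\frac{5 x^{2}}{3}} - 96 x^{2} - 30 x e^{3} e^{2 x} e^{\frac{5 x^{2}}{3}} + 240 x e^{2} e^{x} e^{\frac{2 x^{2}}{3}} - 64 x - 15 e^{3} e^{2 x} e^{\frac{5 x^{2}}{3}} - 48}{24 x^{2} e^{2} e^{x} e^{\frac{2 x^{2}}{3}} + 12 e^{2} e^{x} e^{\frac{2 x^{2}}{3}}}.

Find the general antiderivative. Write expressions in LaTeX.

F(x) = \frac{16 e^{- \frac{2 x^{2}}{3} - x - 2} - 5 e^{x^{2} + x + 1} + 20 \log{\left(2 x^{2} + 1 \right)}}{4} + C

Whatever form F(x) takes, F'(x) = f(x) is non-negotiable.
Check: d/dx[\frac{16 e^{- \frac{2 x^{2}}{3} - x - 2} - 5 e^{x^{2} + x + 1} + 20 \log{\left(2 x^{2} + 1 \right)}}{4}] = \frac{- 60 x^{3} e^{3} e^{2 x} e^{\frac{5 x^{2}}{3}} - 128 x^{3} - 30 x^{2} e^{3} e^{2 x} e^{\frac{5 x^{2}}{3}} - 96 x^{2} - 30 x e^{3} e^{2 x} e^{\frac{5 x^{2}}{3}} + 240 x e^{2} e^{x} e^{\frac{2 x^{2}}{3}} - 64 x - 15 e^{3} e^{2 x} e^{\frac{5 x^{2}}{3}} - 48}{24 x^{2} e^{2} e^{x} e^{\frac{2 x^{2}}{3}} + 12 e^{2} e^{x} e^{\frac{2 x^{2}}{3}}} = f(x).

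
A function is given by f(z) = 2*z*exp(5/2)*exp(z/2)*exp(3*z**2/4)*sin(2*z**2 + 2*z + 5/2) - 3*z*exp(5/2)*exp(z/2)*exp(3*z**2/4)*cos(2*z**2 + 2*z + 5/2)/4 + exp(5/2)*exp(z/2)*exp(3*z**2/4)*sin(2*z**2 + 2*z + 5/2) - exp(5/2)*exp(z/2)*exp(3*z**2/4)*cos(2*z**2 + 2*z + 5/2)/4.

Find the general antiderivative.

Recognize the product-rule pattern: f = u'v + uv' with u = -cos(2*z**2 + 2*z + 5/2)/2, v = exp(3*z**2/4 + z/2 + 5/2), so integration by parts undoes it.
Check: d/dz[-exp(5/2)*exp(z/2)*exp(3*z**2/4)*cos(2*z**2 + 2*z + 5/2)/2] = 2*z*exp(5/2)*exp(z/2)*exp(3*z**2/4)*sin(2*z**2 + 2*z + 5/2) - 3*z*exp(5/2)*exp(z/2)*exp(3*z**2/4)*cos(2*z**2 + 2*z + 5/2)/4 + exp(5/2)*exp(z/2)*exp(3*z**2/4)*sin(2*z**2 + 2*z + 5/2) - exp(5/2)*exp(z/2)*exp(3*z**2/4)*cos(2*z**2 + 2*z + 5/2)/4 = f(z).

F(z) = -exp(5/2)*exp(z/2)*exp(3*z**2/4)*cos(2*z**2 + 2*z + 5/2)/2 + C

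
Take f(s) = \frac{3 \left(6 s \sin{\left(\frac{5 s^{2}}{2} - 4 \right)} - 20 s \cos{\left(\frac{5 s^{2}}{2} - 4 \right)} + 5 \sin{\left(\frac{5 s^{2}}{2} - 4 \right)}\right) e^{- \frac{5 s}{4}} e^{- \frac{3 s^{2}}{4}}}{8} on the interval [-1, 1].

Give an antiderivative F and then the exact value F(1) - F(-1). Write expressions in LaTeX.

Recognize the product-rule pattern: f = u'v + uv' with u = - \frac{3 e^{- \frac{3 s^{2}}{4} - \frac{5 s}{4}}}{2}, v = \sin{\left(\frac{5 s^{2}}{2} - 4 \right)}, so integration by parts undoes it.
F(s) = - \frac{3 e^{- \frac{3 s^{2}}{4} - \frac{5 s}{4}} \sin{\left(\frac{5 s^{2}}{2} - 4 \right)}}{2} is an antiderivative of f.
Check: d/ds[- \frac{3 e^{- \frac{3 s^{2}}{4} - \frac{5 s}{4}} \sin{\left(\frac{5 s^{2}}{2} - 4 \right)}}{2}] = \frac{\left(18 s \sin{\left(\frac{5 s^{2}}{2} - 4 \right)} - 60 s \cos{\left(\frac{5 s^{2}}{2} - 4 \right)} + 15 \sin{\left(\frac{5 s^{2}}{2} - 4 \right)}\right) e^{- \frac{5 s}{4}} e^{- \frac{3 s^{2}}{4}}}{8}, which equals f(s).
F(1) = \frac{3 \sin{\left(\frac{3}{2} \right)}}{2 e^{2}}; F(-1) = \frac{3 e^{\frac{1}{2}} \sin{\left(\frac{3}{2} \right)}}{2}.
Integral = F(1) - F(-1) = - \frac{3 e^{\frac{1}{2}} \sin{\left(\frac{3}{2} \right)}}{2} + \frac{3 \sin{\left(\frac{3}{2} \right)}}{2 e^{2}}.

Antiderivative: F(s) = - \frac{3 e^{- \frac{3 s^{2}}{4} - \frac{5 s}{4}} \sin{\left(\frac{5 s^{2}}{2} - 4 \right)}}{2}; value = - \frac{3 e^{\frac{1}{2}} \sin{\left(\frac{3}{2} \right)}}{2} + \frac{3 \sin{\left(\frac{3}{2} \right)}}{2 e^{2}}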